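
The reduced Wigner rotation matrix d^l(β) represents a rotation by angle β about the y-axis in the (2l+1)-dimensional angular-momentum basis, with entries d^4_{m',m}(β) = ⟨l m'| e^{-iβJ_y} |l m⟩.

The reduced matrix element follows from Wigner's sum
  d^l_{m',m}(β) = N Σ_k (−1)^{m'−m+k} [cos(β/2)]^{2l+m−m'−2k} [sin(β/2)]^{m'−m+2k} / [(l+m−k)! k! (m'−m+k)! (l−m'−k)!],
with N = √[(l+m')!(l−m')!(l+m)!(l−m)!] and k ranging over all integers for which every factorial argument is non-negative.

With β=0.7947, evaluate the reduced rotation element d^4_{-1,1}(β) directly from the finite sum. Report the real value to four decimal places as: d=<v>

d=0.4764

d^4_{-1,1}(β=0.7947) via Wigner's sum:
c=cos(0.7947/2)=0.922090, s=sin(0.7947/2)=0.386976; N=√[6·120·120·6]=720.000000
k∈{2,3,4,5} keeps every argument non-negative
  k=2: (−1)^0·720.0000/(72)·0.9221^6·0.3870^2 = +0.920465
  k=3: (−1)^1·720.0000/(24)·0.9221^4·0.3870^4 = -0.486352
  k=4: (−1)^2·720.0000/(48)·0.9221^2·0.3870^6 = +0.042829
  k=5: (−1)^3·720.0000/(720)·0.9221^0·0.3870^8 = -0.000503
d^4_{-1,1}(0.7947) = +0.920465 -0.486352 +0.042829 -0.000503 = +0.476440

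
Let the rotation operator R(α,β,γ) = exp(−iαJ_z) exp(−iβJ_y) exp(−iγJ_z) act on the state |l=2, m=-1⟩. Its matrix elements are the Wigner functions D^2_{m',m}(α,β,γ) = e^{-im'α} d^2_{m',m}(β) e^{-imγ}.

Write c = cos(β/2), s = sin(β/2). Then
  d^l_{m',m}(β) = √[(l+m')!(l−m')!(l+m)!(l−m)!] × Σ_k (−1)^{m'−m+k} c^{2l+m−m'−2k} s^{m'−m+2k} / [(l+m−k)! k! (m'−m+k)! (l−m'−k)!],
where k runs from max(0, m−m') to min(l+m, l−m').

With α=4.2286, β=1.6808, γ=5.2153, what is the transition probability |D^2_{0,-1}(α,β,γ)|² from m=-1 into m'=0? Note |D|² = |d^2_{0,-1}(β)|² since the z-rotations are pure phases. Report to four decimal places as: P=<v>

First d^2_{0,-1}(β=1.6808), then the phase factors e^{-i(0)α} and e^{-i(-1)γ}:
Half-angle: c=0.667165, s=0.744910. N=√(2·2·1·6)=4.898979
The bounds max(0,m−m')=0 and min(l+m,l−m')=1 give 2 terms
  k=0: (−1)^1·4.8990/(2)·0.6672^3·0.7449^1 = -0.541850
  k=1: (−1)^2·4.8990/(2)·0.6672^1·0.7449^3 = +0.675492
d^2_{0,-1}(1.6808) = -0.541850 +0.675492 = +0.133642
|D^2_{0,-1}|² = |d^2_{0,-1}(β)|² = (+0.133642)² = 0.017860 (the z-rotation phases have unit modulus)

P=0.0179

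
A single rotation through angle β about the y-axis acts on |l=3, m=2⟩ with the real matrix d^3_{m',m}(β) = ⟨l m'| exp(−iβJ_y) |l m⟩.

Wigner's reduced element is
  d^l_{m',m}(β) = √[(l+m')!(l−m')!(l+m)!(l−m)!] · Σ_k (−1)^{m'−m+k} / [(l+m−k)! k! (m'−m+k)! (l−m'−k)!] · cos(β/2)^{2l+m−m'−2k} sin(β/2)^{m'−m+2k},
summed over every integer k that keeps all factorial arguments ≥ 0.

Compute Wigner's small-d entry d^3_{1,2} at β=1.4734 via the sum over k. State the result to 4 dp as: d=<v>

d=-0.3057

d^3_{1,2}(β=1.4734) via Wigner's sum:
With c≡cos(β/2)=0.740690 and s≡sin(β/2)=0.671847, N=[24·2·120·1]^{1/2}=75.894664
k: max(0,(2)−(1))=1 … min(3+(2),3−(1))=2
  k=1: (−1)^0·75.8947/(24)·0.7407^5·0.6718^1 = +0.473644
  k=2: (−1)^1·75.8947/(12)·0.7407^3·0.6718^3 = -0.779382
d^3_{1,2}(1.4734) = +0.473644 -0.779382 = -0.305738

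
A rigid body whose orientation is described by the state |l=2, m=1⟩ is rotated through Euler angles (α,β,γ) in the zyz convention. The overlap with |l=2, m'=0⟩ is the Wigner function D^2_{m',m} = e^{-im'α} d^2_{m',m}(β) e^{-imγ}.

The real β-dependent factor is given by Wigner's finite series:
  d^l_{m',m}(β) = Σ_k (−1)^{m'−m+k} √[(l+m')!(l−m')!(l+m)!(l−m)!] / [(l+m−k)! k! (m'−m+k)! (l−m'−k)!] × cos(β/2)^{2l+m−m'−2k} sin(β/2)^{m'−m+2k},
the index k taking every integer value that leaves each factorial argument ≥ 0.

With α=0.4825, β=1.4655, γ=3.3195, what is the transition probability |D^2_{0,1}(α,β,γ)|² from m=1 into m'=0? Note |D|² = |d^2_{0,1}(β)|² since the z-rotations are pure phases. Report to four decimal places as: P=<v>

P=0.0164

D^2_{0,1}(0.4825,1.4655,3.3195) = e^{-i·0·0.4825}·d^2_{0,1}(1.4655)·e^{-i·1·3.3195}. Compute d first:
With c≡cos(β/2)=0.743338 and s≡sin(β/2)=0.668916, N=[2·2·6·1]^{1/2}=4.898979
The bounds max(0,m−m')=1 and min(l+m,l−m')=2 give 2 terms
  k=1: (−1)^0·4.8990/(2)·0.7433^3·0.6689^1 = +0.672986
  k=2: (−1)^1·4.8990/(2)·0.7433^1·0.6689^3 = -0.544976
d^2_{0,1}(1.4655) = +0.672986 -0.544976 = +0.128010
|D^2_{0,1}|² = |d^2_{0,1}(β)|² = (+0.128010)² = 0.016387 (the z-rotation phases have unit modulus)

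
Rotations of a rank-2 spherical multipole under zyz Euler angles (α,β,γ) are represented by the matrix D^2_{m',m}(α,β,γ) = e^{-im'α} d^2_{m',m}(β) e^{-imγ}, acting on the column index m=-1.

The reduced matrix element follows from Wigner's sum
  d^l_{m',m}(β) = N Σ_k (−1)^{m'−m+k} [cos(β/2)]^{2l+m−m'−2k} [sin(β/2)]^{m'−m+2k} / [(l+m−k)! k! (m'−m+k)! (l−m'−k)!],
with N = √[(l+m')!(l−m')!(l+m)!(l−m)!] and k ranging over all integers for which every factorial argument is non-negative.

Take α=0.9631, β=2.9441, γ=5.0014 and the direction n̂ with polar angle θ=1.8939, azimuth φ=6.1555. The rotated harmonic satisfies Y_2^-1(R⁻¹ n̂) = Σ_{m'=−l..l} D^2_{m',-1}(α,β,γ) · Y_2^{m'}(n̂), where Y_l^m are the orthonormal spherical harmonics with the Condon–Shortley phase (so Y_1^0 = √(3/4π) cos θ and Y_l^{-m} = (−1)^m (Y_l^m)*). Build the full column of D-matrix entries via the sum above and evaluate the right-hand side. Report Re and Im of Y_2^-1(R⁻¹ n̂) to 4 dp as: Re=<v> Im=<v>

Re=0.2153 Im=0.1816

Need the full column D^2_{m',-1} for m'=−2..2 at α=0.9631, β=2.9441, γ=5.0014.
cos(β/2)=0.098586, sin(β/2)=0.995129
d^2_{-2,-1}: single k=1 term ⇒ +0.001907;  D = +0.001525+0.001146i
d^2_{-1,-1}: k∈[0..1] ⇒ +0.000094 -0.028874 = -0.028780;  D = -0.027331+0.009017i
d^2_{0,-1}: k∈[0..1] ⇒ -0.002336 +0.237973 = +0.235638;  D = +0.067158-0.225865i
d^2_{1,-1}: k∈[0..1] ⇒ +0.028874 -0.980656 = -0.951782;  D = +0.594089+0.743604i
d^2_{2,-1}: single k=0 term ⇒ -0.194304;  D = +0.193876-0.012891i
Y_2^{m'}(θ=1.8939,φ=6.1555) and Σ D·Y over m':
  (+0.0015+0.0011i)·(+0.3361+0.0877i)  (-0.0273+0.0090i)·(-0.2307-0.0296i)  (+0.0672-0.2259i)·(-0.2200+0.0000i)  (+0.5941+0.7436i)·(+0.2307-0.0296i)  (+0.1939-0.0129i)·(+0.3361-0.0877i)
Y_2^-1(R⁻¹ n̂) = +0.215319+0.181555i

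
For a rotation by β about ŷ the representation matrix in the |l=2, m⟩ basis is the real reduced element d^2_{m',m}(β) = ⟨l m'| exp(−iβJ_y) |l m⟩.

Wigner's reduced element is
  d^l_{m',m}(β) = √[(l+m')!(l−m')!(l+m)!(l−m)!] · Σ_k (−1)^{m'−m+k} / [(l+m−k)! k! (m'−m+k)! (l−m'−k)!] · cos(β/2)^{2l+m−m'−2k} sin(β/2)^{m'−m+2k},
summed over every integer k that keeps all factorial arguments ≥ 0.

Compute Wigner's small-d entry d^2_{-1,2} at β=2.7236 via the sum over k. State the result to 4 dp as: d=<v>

d^2_{-1,2}(β=2.7236) via Wigner's sum:
With c≡cos(β/2)=0.207478 and s≡sin(β/2)=0.978240, N=[1·6·24·1]^{1/2}=12.000000
k∈{3} keeps every argument non-negative
  k=3: (−1)^0·12.0000/(6)·0.2075^1·0.9782^3 = +0.388453
d^2_{-1,2}(2.7236) = +0.388453

d=0.3885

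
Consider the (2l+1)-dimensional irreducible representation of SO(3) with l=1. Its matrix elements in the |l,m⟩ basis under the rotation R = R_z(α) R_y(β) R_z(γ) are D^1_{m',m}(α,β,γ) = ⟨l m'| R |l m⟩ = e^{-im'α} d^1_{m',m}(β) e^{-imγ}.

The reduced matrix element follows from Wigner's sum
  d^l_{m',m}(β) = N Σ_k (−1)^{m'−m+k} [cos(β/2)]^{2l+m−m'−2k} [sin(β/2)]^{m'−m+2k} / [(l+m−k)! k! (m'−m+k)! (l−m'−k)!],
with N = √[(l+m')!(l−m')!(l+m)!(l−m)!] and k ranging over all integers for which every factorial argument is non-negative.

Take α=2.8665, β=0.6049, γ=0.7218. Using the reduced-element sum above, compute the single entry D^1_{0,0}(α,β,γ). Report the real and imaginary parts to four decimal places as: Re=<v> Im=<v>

First d^1_{0,0}(β=0.6049), then the phase factors e^{-i(0)α} and e^{-i(0)γ}:
Half-angle: c=0.954610, s=0.297860. N=√(1·1·1·1)=1.000000
The bounds max(0,m−m')=0 and min(l+m,l−m')=1 give 2 terms
  k=0: (−1)^0·1.0000/(1)·0.9546^2·0.2979^0 = +0.911279
  k=1: (−1)^1·1.0000/(1)·0.9546^0·0.2979^2 = -0.088721
d^1_{0,0}(0.6049) = +0.911279 -0.088721 = +0.822559
D = (+1.000000+0.000000i)·(+0.822559)·(+1.000000+0.000000i) = +0.822559+0.000000i

Re=0.8226 Im=0.0000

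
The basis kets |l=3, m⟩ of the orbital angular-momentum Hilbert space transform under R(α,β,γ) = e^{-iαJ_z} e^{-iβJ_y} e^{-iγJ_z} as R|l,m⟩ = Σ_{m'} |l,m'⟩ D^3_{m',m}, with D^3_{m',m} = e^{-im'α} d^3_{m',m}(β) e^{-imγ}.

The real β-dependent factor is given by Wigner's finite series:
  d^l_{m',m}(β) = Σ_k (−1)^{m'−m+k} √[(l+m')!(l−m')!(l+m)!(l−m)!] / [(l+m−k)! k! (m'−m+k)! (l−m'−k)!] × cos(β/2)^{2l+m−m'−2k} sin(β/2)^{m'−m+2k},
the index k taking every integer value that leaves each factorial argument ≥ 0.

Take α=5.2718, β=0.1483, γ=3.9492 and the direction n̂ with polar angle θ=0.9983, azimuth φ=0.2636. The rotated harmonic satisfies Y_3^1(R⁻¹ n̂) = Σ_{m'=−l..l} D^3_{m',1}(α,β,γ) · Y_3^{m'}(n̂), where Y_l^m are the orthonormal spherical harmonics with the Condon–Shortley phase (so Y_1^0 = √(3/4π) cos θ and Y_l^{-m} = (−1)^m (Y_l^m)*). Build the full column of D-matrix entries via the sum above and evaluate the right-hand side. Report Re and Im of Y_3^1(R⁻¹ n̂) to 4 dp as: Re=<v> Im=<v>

Re=0.1425 Im=0.0901

Need the full column D^3_{m',1} for m'=−3..3 at α=5.2718, β=0.1483, γ=3.9492.
cos(β/2)=0.997252, sin(β/2)=0.074082
d^3_{-3,1}: single k=4 term ⇒ +0.000116;  D = +0.000089-0.000075i
d^3_{-2,1}: k∈[3..4] ⇒ +0.002550 -0.000007 = +0.002543;  D = +0.002421+0.000779i
d^3_{-1,1}: k∈[2..4] ⇒ +0.032568 -0.000240 +0.000000 = +0.032329;  D = +0.007942+0.031338i
d^3_{0,1}: k∈[1..3] ⇒ +0.253121 -0.004191 +0.000008 = +0.248938;  D = -0.172074+0.179892i
d^3_{1,1}: k∈[0..2] ⇒ +0.983626 -0.043425 +0.000180 = +0.940381;  D = -0.920923-0.190305i
d^3_{2,1}: k∈[0..1] ⇒ -0.231067 +0.002550 = -0.228517;  D = +0.079566+0.214218i
d^3_{3,1}: single k=0 term ⇒ +0.021023;  D = +0.012819-0.016662i
Y_3^{m'}(θ=0.9983,φ=0.2636) and Σ D·Y over m':
  (+0.0001-0.0001i)·(+0.1743-0.1761i)  (+0.0024+0.0008i)·(+0.3381-0.1968i)  (+0.0079+0.0313i)·(+0.1226-0.0331i)  (-0.1721+0.1799i)·(-0.3098+0.0000i)  (-0.9209-0.1903i)·(-0.1226-0.0331i)  (+0.0796+0.2142i)·(+0.3381+0.1968i)  (+0.0128-0.0167i)·(-0.1743-0.1761i)
Y_3^1(R⁻¹ n̂) = +0.142456+0.090111i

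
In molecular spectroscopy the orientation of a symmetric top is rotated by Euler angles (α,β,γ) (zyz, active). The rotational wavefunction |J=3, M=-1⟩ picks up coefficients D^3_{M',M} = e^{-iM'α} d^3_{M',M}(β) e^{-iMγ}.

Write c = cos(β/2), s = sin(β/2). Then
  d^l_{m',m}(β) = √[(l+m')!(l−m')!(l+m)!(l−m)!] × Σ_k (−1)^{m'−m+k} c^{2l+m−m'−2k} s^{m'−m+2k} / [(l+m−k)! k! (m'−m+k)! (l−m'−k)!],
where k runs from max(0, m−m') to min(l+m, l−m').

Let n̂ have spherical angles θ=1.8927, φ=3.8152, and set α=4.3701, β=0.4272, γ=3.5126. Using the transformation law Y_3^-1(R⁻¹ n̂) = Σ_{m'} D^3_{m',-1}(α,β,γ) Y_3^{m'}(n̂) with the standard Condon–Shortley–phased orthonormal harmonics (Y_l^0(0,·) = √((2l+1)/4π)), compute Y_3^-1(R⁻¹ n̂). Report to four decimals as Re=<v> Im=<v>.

Re=0.1998 Im=0.2492

Need the full column D^3_{m',-1} for m'=−3..3 at α=4.3701, β=0.4272, γ=3.5126.
cos(β/2)=0.977274, sin(β/2)=0.211979
d^3_{-3,-1}: single k=2 term ⇒ +0.158745;  D = -0.096809-0.125809i
d^3_{-2,-1}: k∈[1..2] ⇒ +0.597552 -0.056229 = +0.541323;  D = +0.514927-0.166975i
d^3_{-1,-1}: k∈[0..2] ⇒ +0.871161 -0.327901 +0.011571 = +0.554830;  D = -0.015932+0.554602i
d^3_{0,-1}: k∈[0..2] ⇒ -0.654586 +0.092394 -0.001449 = -0.563641;  D = +0.525292+0.204350i
d^3_{1,-1}: k∈[0..2] ⇒ +0.245926 -0.015428 +0.000091 = +0.230589;  D = +0.150881-0.174374i
d^3_{2,-1}: k∈[0..1] ⇒ -0.056229 +0.001323 = -0.054906;  D = -0.027053-0.047779i
d^3_{3,-1}: single k=0 term ⇒ +0.007469;  D = -0.007357+0.001285i
Y_3^{m'}(θ=1.8927,φ=3.8152) and Σ D·Y over m':
  (-0.0968-0.1258i)·(+0.1549+0.3207i)  (+0.5149-0.1670i)·(-0.0645+0.2837i)  (-0.0159+0.5546i)·(+0.1197-0.0955i)  (+0.5253+0.2044i)·(+0.2951+0.0000i)  (+0.1509-0.1744i)·(-0.1197-0.0955i)  (-0.0271-0.0478i)·(-0.0645-0.2837i)  (-0.0074+0.0013i)·(-0.1549+0.3207i)
Y_3^-1(R⁻¹ n̂) = +0.199795+0.249197i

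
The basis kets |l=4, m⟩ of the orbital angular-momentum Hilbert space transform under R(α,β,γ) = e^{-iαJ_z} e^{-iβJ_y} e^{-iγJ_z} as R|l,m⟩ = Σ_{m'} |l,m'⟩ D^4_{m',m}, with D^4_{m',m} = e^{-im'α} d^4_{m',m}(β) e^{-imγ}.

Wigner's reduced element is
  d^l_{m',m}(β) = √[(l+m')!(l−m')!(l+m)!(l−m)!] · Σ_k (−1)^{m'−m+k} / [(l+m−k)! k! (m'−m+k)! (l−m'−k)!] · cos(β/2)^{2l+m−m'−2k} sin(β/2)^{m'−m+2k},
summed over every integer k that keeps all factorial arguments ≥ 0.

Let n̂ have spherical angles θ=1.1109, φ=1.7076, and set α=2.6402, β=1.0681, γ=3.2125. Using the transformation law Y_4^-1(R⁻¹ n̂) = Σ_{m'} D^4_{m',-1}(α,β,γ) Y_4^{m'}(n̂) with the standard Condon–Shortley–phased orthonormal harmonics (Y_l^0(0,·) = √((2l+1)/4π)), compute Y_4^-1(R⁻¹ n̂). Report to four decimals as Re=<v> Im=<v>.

Need the full column D^4_{m',-1} for m'=−4..4 at α=2.6402, β=1.0681, γ=3.2125.
cos(β/2)=0.860753, sin(β/2)=0.509024
d^4_{-4,-1}: single k=3 term ⇒ +0.466336;  D = +0.165965+0.435804i
d^4_{-3,-1}: k∈[2..3] ⇒ +0.836404 -0.487510 = +0.348894;  D = +0.047831-0.345599i
d^4_{-2,-1}: k∈[1..3] ⇒ +0.756001 -1.321940 +0.308205 = -0.257733;  D = +0.153694-0.206893i
d^4_{-1,-1}: k∈[0..3] ⇒ +0.301319 -1.580655 +1.105570 -0.128880 = -0.302646;  D = -0.275033+0.126298i
d^4_{0,-1}: k∈[0..3] ⇒ -0.796895 +1.672136 -0.584778 +0.034085 = +0.324548;  D = -0.323732-0.022994i
d^4_{1,-1}: k∈[0..3] ⇒ +1.053770 -1.105570 +0.193319 -0.004507 = +0.137012;  D = +0.115180+0.074201i
d^4_{2,-1}: k∈[0..2] ⇒ -0.881293 +0.462307 -0.032336 = -0.451321;  D = +0.215227+0.396697i
d^4_{3,-1}: k∈[0..1] ⇒ +0.487510 -0.102295 = +0.385215;  D = -0.001652+0.385212i
d^4_{4,-1}: single k=0 term ⇒ -0.163087;  D = -0.079000+0.142675i
Y_4^{m'}(θ=1.1109,φ=1.7076) and Σ D·Y over m':
  (+0.1660+0.4358i)·(+0.2437-0.1485i)  (+0.0478-0.3456i)·(+0.1595+0.3666i)  (+0.1537-0.2069i)·(-0.0980+0.0275i)  (-0.2750+0.1263i)·(+0.0416+0.3022i)  (-0.3237-0.0230i)·(-0.1642+0.0000i)  (+0.1152+0.0742i)·(-0.0416+0.3022i)  (+0.2152+0.3967i)·(-0.0980-0.0275i)  (-0.0017+0.3852i)·(-0.1595+0.3666i)  (-0.0790+0.1427i)·(+0.2437+0.1485i)
Y_4^-1(R⁻¹ n̂) = +0.014854-0.057702i

Re=0.0149 Im=-0.0577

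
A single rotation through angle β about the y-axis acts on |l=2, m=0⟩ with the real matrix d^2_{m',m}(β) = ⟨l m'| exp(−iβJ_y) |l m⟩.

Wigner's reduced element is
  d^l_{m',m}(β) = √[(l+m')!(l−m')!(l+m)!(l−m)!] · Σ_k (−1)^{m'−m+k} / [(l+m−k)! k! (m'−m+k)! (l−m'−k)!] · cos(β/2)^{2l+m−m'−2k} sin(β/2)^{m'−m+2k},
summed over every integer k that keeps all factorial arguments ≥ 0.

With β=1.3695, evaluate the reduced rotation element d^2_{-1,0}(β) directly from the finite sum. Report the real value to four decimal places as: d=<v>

d=0.2399

d^2_{-1,0}(β=1.3695) via Wigner's sum:
c=cos(1.3695/2)=0.774577, s=sin(1.3695/2)=0.632479; N=√[1·6·2·2]=4.898979
Admissible k: 1..2 (factorial args all ≥0)
  k=1: (−1)^0·4.8990/(2)·0.7746^3·0.6325^1 = +0.719973
  k=2: (−1)^1·4.8990/(2)·0.7746^1·0.6325^3 = -0.480042
d^2_{-1,0}(1.3695) = +0.719973 -0.480042 = +0.239931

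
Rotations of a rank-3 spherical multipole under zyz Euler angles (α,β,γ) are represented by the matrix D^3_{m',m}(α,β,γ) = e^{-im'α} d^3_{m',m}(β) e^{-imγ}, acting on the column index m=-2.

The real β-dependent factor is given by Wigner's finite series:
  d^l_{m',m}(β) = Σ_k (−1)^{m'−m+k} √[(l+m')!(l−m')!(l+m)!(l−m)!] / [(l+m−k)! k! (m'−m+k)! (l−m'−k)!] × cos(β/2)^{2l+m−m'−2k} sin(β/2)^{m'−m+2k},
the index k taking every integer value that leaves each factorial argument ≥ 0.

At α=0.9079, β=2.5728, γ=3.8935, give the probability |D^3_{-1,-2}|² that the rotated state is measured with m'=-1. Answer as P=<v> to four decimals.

P=0.0140

D^3_{-1,-2}(0.9079,2.5728,3.8935) = e^{-i·-1·0.9079}·d^3_{-1,-2}(2.5728)·e^{-i·-2·3.8935}. Compute d first:
Half-angle: c=0.280578, s=0.959831. N=√(2·24·1·120)=75.894664
k∈{0,1} keeps every argument non-negative
  k=0: (−1)^1·75.8947/(24)·0.2806^5·0.9598^1 = -0.005278
  k=1: (−1)^2·75.8947/(12)·0.2806^3·0.9598^3 = +0.123531
d^3_{-1,-2}(2.5728) = -0.005278 +0.123531 = +0.118253
|D^3_{-1,-2}|² = |d^3_{-1,-2}(β)|² = (+0.118253)² = 0.013984 (the z-rotation phases have unit modulus)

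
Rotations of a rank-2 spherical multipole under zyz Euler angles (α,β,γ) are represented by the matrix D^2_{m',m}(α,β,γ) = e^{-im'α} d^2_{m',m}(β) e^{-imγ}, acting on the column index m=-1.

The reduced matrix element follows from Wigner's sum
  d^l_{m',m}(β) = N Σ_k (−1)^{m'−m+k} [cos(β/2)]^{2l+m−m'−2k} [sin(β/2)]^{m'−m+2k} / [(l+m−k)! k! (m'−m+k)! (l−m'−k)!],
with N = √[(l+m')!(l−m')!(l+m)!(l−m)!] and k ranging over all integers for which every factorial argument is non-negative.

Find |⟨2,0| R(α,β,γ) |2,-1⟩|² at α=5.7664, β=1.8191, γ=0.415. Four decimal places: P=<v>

P=0.0851

Split into d^2_{0,-1}(β=1.8191) × two z-phases.
c=cos(1.8191/2)=0.614101, s=sin(1.8191/2)=0.789227; N=√[2·2·1·6]=4.898979
k∈{0,1} keeps every argument non-negative
  k=0: (−1)^1·4.8990/(2)·0.6141^3·0.7892^1 = -0.447710
  k=1: (−1)^2·4.8990/(2)·0.6141^1·0.7892^3 = +0.739472
d^2_{0,-1}(1.8191) = -0.447710 +0.739472 = +0.291762
|D^2_{0,-1}|² = |d^2_{0,-1}(β)|² = (+0.291762)² = 0.085125 (the z-rotation phases have unit modulus)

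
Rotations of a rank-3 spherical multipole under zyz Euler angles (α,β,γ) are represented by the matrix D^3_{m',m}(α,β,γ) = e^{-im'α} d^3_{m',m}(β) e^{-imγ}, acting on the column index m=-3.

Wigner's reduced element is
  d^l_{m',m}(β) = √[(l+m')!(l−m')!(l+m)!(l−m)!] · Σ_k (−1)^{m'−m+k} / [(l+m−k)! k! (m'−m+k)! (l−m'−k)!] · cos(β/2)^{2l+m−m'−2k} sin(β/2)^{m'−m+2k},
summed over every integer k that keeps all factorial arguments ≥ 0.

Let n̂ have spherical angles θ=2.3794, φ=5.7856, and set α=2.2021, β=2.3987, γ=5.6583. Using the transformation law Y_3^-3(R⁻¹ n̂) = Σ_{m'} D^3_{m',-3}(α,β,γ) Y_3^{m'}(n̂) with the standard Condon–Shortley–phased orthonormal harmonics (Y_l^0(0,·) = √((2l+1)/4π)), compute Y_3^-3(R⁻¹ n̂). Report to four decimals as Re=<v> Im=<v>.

Need the full column D^3_{m',-3} for m'=−3..3 at α=2.2021, β=2.3987, γ=5.6583.
cos(β/2)=0.362964, sin(β/2)=0.931803
d^3_{-3,-3}: single k=0 term ⇒ +0.002287;  D = +0.000044-0.002286i
d^3_{-2,-3}: single k=0 term ⇒ -0.014379;  D = +0.011768-0.008261i
d^3_{-1,-3}: single k=0 term ⇒ +0.058364;  D = +0.055263+0.018771i
d^3_{0,-3}: single k=0 term ⇒ -0.173012;  D = +0.051766+0.165086i
d^3_{1,-3}: single k=0 term ⇒ +0.384653;  D = -0.228363+0.309528i
d^3_{2,-3}: single k=0 term ⇒ -0.624540;  D = -0.624534-0.002704i
d^3_{3,-3}: single k=0 term ⇒ +0.654554;  D = -0.384025-0.530062i
Y_3^{m'}(θ=2.3794,φ=5.7856) and Σ D·Y over m':
  (+0.0000-0.0023i)·(+0.0107+0.1369i)  (+0.0118-0.0083i)·(-0.1919-0.2957i)  (+0.0553+0.0188i)·(+0.3169+0.1721i)  (+0.0518+0.1651i)·(+0.1037+0.0000i)  (-0.2284+0.3095i)·(-0.3169+0.1721i)  (-0.6245-0.0027i)·(-0.1919+0.2957i)  (-0.3840-0.5301i)·(-0.0107+0.1369i)
Y_3^-3(R⁻¹ n̂) = +0.231679-0.337784i

Re=0.2317 Im=-0.3378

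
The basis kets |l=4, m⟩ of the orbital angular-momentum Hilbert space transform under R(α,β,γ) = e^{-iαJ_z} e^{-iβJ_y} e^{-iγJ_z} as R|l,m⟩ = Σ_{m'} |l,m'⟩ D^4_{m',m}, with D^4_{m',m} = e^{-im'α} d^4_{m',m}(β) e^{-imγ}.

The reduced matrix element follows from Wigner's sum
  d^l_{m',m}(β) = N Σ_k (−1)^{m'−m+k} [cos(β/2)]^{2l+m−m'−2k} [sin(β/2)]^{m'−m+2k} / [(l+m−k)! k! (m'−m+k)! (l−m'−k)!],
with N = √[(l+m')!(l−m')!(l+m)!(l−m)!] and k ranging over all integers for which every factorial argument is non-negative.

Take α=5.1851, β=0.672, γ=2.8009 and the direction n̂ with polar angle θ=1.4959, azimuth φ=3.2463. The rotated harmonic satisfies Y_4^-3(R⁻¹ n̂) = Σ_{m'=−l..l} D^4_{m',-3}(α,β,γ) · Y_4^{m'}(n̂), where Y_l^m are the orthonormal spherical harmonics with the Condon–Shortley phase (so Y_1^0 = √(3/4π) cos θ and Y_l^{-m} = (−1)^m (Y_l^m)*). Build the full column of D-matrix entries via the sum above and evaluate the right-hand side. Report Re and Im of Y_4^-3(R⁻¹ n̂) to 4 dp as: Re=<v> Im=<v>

Need the full column D^4_{m',-3} for m'=−4..4 at α=5.1851, β=0.672, γ=2.8009.
cos(β/2)=0.944081, sin(β/2)=0.329713
d^4_{-4,-3}: single k=1 term ⇒ +0.623371;  D = -0.402554-0.475964i
d^4_{-3,-3}: k∈[0..1] ⇒ +0.631065 -0.538799 = +0.092266;  D = +0.035595-0.085124i
d^4_{-2,-3}: k∈[0..1] ⇒ -0.824642 +0.301746 = -0.522896;  D = -0.521361+0.040044i
d^4_{-1,-3}: k∈[0..1] ⇒ +0.610941 -0.124195 = +0.486746;  D = +0.254153+0.415124i
d^4_{0,-3}: k∈[0..1] ⇒ -0.318068 +0.038795 = -0.279273;  D = +0.145667-0.238274i
d^4_{1,-3}: k∈[0..1] ⇒ +0.124195 -0.009089 = +0.115106;  D = -0.114773-0.008740i
d^4_{2,-3}: k∈[0..1] ⇒ -0.036804 +0.001496 = -0.035308;  D = +0.013642+0.032566i
d^4_{3,-3}: k∈[0..1] ⇒ +0.008016 -0.000140 = +0.007876;  D = +0.005082-0.006017i
d^4_{4,-3}: single k=0 term ⇒ -0.001131;  D = -0.001102-0.000256i
Y_4^{m'}(θ=1.4959,φ=3.2463) and Σ D·Y over m':
  (-0.4026-0.4760i)·(+0.3998-0.1780i)  (+0.0356-0.0851i)·(-0.0883+0.0287i)  (-0.5214+0.0400i)·(-0.3126+0.0664i)  (+0.2542+0.4151i)·(+0.1039-0.0109i)  (+0.1457-0.2383i)·(+0.2997+0.0000i)  (-0.1148-0.0087i)·(-0.1039-0.0109i)  (+0.0136+0.0326i)·(-0.3126-0.0664i)  (+0.0051-0.0060i)·(+0.0883+0.0287i)  (-0.0011-0.0003i)·(+0.3998+0.1780i)
Y_4^-3(R⁻¹ n̂) = -0.001432-0.197902i

Re=-0.0014 Im=-0.1979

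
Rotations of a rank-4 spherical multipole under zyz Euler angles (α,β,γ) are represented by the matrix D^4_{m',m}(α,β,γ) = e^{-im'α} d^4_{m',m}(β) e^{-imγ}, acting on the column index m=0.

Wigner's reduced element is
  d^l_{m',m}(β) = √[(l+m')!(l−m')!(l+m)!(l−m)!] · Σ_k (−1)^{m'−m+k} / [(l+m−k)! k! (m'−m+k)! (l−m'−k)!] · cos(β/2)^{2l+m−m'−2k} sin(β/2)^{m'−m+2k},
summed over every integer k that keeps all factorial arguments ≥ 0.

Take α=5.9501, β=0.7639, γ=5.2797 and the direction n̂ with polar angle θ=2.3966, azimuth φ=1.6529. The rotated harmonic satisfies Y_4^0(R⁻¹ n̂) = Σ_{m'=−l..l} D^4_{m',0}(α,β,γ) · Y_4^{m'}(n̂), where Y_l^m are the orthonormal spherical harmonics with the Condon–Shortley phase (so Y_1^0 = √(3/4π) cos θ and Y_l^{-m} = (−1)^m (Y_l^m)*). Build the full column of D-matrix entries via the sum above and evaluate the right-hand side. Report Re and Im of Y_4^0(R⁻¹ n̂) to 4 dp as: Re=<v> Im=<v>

Need the full column D^4_{m',0} for m'=−4..4 at α=5.9501, β=0.7639, γ=5.2797.
cos(β/2)=0.927940, sin(β/2)=0.372731
d^4_{-4,0}: single k=4 term ⇒ +0.119731;  D = +0.028281-0.116344i
d^4_{-3,0}: k∈[3..4] ⇒ +0.421549 -0.068014 = +0.353535;  D = +0.191237-0.297347i
d^4_{-2,0}: k∈[2..4] ⇒ +0.841453 -0.362034 +0.021904 = +0.501323;  D = +0.394137-0.309808i
d^4_{-1,0}: k∈[1..4] ⇒ +0.987525 -0.955983 +0.154241 -0.004148 = +0.181636;  D = +0.171653-0.059388i
d^4_{0,0}: k∈[0..4] ⇒ +0.549740 -1.419150 +0.515183 -0.036943 +0.000373 = -0.390797;  D = -0.390797+0.000000i
d^4_{1,0}: k∈[0..3] ⇒ -0.987525 +0.955983 -0.154241 +0.004148 = -0.181636;  D = -0.171653-0.059388i
d^4_{2,0}: k∈[0..2] ⇒ +0.841453 -0.362034 +0.021904 = +0.501323;  D = +0.394137+0.309808i
d^4_{3,0}: k∈[0..1] ⇒ -0.421549 +0.068014 = -0.353535;  D = -0.191237-0.297347i
d^4_{4,0}: single k=0 term ⇒ +0.119731;  D = +0.028281+0.116344i
Y_4^{m'}(θ=2.3966,φ=1.6529) and Σ D·Y over m':
  (+0.0283-0.1163i)·(+0.0885-0.0302i)  (+0.1912-0.2973i)·(-0.0699-0.2781i)  (+0.3941-0.3098i)·(-0.4221+0.0699i)  (+0.1717-0.0594i)·(+0.0151+0.1839i)  (-0.3908+0.0000i)·(-0.3164+0.0000i)  (-0.1717-0.0594i)·(-0.0151+0.1839i)  (+0.3941+0.3098i)·(-0.4221-0.0699i)  (-0.1912-0.2973i)·(+0.0699-0.2781i)  (+0.0283+0.1163i)·(+0.0885+0.0302i)
Y_4^0(R⁻¹ n̂) = -0.332806-0.000000i

Re=-0.3328 Im=0.0000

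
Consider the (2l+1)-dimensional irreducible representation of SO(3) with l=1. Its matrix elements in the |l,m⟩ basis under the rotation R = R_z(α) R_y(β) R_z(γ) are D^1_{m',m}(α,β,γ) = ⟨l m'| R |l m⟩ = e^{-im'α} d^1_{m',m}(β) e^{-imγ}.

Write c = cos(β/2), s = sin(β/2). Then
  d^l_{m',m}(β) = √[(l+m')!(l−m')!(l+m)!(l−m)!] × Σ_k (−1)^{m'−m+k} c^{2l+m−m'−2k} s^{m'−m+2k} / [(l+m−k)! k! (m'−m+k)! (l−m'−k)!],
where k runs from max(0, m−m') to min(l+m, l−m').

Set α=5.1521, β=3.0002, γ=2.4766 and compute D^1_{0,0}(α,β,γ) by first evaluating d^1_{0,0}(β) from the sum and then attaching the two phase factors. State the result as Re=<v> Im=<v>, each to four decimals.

Re=-0.9900 Im=0.0000

Split into d^1_{0,0}(β=3.0002) × two z-phases.
c=cos(3.0002/2)=0.070637, s=sin(3.0002/2)=0.997502; N=√[1·1·1·1]=1.000000
Admissible k: 0..1 (factorial args all ≥0)
  k=0: (−1)^0·1.0000/(1)·0.0706^2·0.9975^0 = +0.004990
  k=1: (−1)^1·1.0000/(1)·0.0706^0·0.9975^2 = -0.995010
d^1_{0,0}(3.0002) = +0.004990 -0.995010 = -0.990021
D = (+1.000000+0.000000i)·(-0.990021)·(+1.000000+0.000000i) = -0.990021+0.000000i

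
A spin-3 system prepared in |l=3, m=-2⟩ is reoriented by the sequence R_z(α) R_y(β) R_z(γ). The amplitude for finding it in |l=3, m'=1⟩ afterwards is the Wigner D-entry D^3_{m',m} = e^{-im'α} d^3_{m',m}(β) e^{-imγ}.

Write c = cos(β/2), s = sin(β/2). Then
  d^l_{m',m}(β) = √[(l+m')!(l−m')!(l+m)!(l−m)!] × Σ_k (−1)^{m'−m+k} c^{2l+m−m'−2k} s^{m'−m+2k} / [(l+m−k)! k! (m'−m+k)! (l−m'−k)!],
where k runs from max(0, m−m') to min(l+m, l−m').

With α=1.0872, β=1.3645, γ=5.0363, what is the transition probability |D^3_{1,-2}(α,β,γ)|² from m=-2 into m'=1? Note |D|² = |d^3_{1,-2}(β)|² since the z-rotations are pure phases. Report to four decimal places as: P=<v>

P=0.2467

First d^3_{1,-2}(β=1.3645), then the phase factors e^{-i(1)α} and e^{-i(-2)γ}:
Half-angle: c=0.776156, s=0.630541. N=√(24·2·1·120)=75.894664
Admissible k: 0..1 (factorial args all ≥0)
  k=0: (−1)^3·75.8947/(12)·0.7762^3·0.6305^3 = -0.741339
  k=1: (−1)^4·75.8947/(24)·0.7762^1·0.6305^5 = +0.244633
d^3_{1,-2}(1.3645) = -0.741339 +0.244633 = -0.496706
|D^3_{1,-2}|² = |d^3_{1,-2}(β)|² = (-0.496706)² = 0.246717 (the z-rotation phases have unit modulus)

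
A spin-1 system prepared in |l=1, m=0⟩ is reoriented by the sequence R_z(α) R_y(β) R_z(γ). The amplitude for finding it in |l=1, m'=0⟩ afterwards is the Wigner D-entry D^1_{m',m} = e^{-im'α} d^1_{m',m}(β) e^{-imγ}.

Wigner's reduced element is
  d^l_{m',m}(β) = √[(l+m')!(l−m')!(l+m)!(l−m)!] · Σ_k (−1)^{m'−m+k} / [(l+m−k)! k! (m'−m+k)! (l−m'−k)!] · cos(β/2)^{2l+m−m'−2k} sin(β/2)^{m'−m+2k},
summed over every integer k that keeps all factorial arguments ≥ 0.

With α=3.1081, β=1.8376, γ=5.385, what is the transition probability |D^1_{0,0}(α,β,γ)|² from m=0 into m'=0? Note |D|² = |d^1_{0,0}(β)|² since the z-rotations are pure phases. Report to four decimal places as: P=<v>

P=0.0695

First d^1_{0,0}(β=1.8376), then the phase factors e^{-i(0)α} and e^{-i(0)γ}:
Half-angle: c=0.606774, s=0.794874. N=√(1·1·1·1)=1.000000
k: max(0,(0)−(0))=0 … min(1+(0),1−(0))=1
  k=0: (−1)^0·1.0000/(1)·0.6068^2·0.7949^0 = +0.368175
  k=1: (−1)^1·1.0000/(1)·0.6068^0·0.7949^2 = -0.631825
d^1_{0,0}(1.8376) = +0.368175 -0.631825 = -0.263650
|D^1_{0,0}|² = |d^1_{0,0}(β)|² = (-0.263650)² = 0.069511 (the z-rotation phases have unit modulus)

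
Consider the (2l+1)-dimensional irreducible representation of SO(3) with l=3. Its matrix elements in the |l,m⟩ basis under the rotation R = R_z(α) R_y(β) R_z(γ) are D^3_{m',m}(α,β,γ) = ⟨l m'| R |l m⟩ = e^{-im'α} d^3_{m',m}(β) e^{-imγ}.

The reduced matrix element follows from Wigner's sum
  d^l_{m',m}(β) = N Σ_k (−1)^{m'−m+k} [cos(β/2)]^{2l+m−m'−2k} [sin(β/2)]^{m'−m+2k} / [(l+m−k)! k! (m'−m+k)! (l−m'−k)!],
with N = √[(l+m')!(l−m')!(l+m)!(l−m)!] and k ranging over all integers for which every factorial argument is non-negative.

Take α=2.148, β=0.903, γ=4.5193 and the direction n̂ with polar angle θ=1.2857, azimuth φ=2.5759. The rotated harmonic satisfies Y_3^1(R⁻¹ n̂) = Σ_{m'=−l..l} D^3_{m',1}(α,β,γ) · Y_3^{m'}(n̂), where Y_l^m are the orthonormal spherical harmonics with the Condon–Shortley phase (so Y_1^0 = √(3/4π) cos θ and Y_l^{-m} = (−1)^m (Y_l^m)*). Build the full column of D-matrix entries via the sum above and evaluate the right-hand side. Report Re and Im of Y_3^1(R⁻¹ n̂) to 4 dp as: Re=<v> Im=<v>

Re=0.3939 Im=-0.2069

Need the full column D^3_{m',1} for m'=−3..3 at α=2.148, β=0.903, γ=4.5193.
cos(β/2)=0.899794, sin(β/2)=0.436316
d^3_{-3,1}: single k=4 term ⇒ +0.113641;  D = -0.039384+0.106598i
d^3_{-2,1}: k∈[3..4] ⇒ +0.382703 -0.044993 = +0.337709;  D = +0.329325-0.074785i
d^3_{-1,1}: k∈[2..4] ⇒ +0.748729 -0.234736 +0.006899 = +0.520893;  D = -0.373848-0.362721i
d^3_{0,1}: k∈[1..3] ⇒ +0.891469 -0.628844 +0.049288 = +0.311912;  D = -0.059853+0.306115i
d^3_{1,1}: k∈[0..2] ⇒ +0.530710 -0.998305 +0.176052 = -0.291543;  D = -0.270299+0.109252i
d^3_{2,1}: k∈[0..1] ⇒ -0.813796 +0.382703 = -0.431093;  D = +0.353474+0.246775i
d^3_{3,1}: single k=0 term ⇒ +0.483302;  D = -0.015596+0.483051i
Y_3^{m'}(θ=1.2857,φ=2.5759) and Σ D·Y over m':
  (-0.0394+0.1066i)·(+0.0464-0.3658i)  (+0.3293-0.0748i)·(+0.1126+0.2396i)  (-0.3738-0.3627i)·(+0.1583+0.1005i)  (-0.0599+0.3061i)·(-0.2734+0.0000i)  (-0.2703+0.1093i)·(-0.1583+0.1005i)  (+0.3535+0.2468i)·(+0.1126-0.2396i)  (-0.0156+0.4831i)·(-0.0464-0.3658i)
Y_3^1(R⁻¹ n̂) = +0.393933-0.206895i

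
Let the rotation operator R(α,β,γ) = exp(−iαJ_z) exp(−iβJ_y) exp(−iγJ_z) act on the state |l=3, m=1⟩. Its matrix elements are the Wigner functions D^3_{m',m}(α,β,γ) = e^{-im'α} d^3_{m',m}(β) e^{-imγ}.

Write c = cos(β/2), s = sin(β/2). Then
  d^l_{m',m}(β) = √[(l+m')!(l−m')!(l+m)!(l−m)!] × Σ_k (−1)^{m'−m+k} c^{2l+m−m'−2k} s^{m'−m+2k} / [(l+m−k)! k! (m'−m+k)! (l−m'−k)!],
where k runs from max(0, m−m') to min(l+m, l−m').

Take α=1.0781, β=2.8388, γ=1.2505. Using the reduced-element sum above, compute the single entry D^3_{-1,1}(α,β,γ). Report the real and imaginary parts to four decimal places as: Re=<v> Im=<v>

Split into d^3_{-1,1}(β=2.8388) × two z-phases.
c=cos(2.8388/2)=0.150819, s=sin(2.8388/2)=0.988561; N=√[2·24·24·2]=48.000000
Admissible k: 2..4 (factorial args all ≥0)
  k=2: (−1)^0·48.0000/(8)·0.1508^4·0.9886^2 = +0.003034
  k=3: (−1)^1·48.0000/(6)·0.1508^2·0.9886^4 = -0.173786
  k=4: (−1)^2·48.0000/(48)·0.1508^0·0.9886^6 = +0.933302
d^3_{-1,1}(2.8388) = +0.003034 -0.173786 +0.933302 = +0.762549
Attach z-rotation phases: D = e^{-i(-1)(1.0781)}·(+0.762549)·e^{-i(1)(1.2505)} = +0.751245-0.130813i

Re=0.7512 Im=-0.1308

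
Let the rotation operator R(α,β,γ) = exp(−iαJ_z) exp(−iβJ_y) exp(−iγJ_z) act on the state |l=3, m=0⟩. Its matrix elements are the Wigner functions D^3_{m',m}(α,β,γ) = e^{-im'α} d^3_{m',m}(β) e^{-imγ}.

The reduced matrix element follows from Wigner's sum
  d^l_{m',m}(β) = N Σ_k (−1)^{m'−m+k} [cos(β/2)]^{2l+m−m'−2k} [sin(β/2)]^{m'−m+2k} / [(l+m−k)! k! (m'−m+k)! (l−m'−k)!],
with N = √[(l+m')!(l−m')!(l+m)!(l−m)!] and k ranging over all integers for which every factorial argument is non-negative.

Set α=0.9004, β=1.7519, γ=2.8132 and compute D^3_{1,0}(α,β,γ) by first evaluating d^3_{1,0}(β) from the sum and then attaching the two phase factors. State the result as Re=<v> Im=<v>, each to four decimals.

Re=0.2217 Im=-0.2796

First d^3_{1,0}(β=1.7519), then the phase factors e^{-i(1)α} and e^{-i(0)γ}:
With c≡cos(β/2)=0.640267 and s≡sin(β/2)=0.768152, N=[24·2·6·6]^{1/2}=41.569219
The bounds max(0,m−m')=0 and min(l+m,l−m')=2 give 3 terms
  k=0: (−1)^1·41.5692/(12)·0.6403^5·0.7682^1 = -0.286315
  k=1: (−1)^2·41.5692/(4)·0.6403^3·0.7682^3 = +1.236339
  k=2: (−1)^3·41.5692/(12)·0.6403^1·0.7682^5 = -0.593182
d^3_{1,0}(1.7519) = -0.286315 +1.236339 -0.593182 = +0.356842
Attach z-rotation phases: D = e^{-i(1)(0.9004)}·(+0.356842)·e^{-i(0)(2.8132)} = +0.221705-0.279612i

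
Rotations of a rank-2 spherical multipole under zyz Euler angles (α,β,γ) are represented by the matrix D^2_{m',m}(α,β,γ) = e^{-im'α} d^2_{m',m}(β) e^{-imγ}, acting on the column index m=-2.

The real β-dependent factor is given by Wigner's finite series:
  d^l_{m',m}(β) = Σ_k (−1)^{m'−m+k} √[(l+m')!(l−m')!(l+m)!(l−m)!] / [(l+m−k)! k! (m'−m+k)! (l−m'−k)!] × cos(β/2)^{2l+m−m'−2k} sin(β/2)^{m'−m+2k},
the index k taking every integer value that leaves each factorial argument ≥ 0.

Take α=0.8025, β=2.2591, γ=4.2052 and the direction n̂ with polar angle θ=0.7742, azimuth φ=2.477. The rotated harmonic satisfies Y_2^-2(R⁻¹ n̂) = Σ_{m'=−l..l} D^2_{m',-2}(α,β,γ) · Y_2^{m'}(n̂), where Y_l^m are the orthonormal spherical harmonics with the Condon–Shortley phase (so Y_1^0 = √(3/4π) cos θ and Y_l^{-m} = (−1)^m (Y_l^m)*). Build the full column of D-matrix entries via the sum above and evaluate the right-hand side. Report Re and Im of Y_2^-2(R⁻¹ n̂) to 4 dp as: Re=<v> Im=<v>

Need the full column D^2_{m',-2} for m'=−2..2 at α=0.8025, β=2.2591, γ=4.2052.
cos(β/2)=0.427067, sin(β/2)=0.904220
d^2_{-2,-2}: single k=0 term ⇒ +0.033265;  D = -0.027629-0.018524i
d^2_{-1,-2}: single k=0 term ⇒ -0.140861;  D = +0.137711-0.029623i
d^2_{0,-2}: single k=0 term ⇒ +0.365271;  D = -0.192917+0.310171i
d^2_{1,-2}: single k=0 term ⇒ -0.631463;  D = -0.153828-0.612440i
d^2_{2,-2}: single k=0 term ⇒ +0.668493;  D = +0.579394+0.333445i
Y_2^{m'}(θ=0.7742,φ=2.477) and Σ D·Y over m':
  (-0.0276-0.0185i)·(+0.0452+0.1833i)  (+0.1377-0.0296i)·(-0.3040-0.2382i)  (-0.1929+0.3102i)·(+0.1683+0.0000i)  (-0.1538-0.6124i)·(+0.3040-0.2382i)  (+0.5794+0.3334i)·(+0.0452-0.1833i)
Y_2^-2(R⁻¹ n̂) = -0.184558-0.218189i

Re=-0.1846 Im=-0.2182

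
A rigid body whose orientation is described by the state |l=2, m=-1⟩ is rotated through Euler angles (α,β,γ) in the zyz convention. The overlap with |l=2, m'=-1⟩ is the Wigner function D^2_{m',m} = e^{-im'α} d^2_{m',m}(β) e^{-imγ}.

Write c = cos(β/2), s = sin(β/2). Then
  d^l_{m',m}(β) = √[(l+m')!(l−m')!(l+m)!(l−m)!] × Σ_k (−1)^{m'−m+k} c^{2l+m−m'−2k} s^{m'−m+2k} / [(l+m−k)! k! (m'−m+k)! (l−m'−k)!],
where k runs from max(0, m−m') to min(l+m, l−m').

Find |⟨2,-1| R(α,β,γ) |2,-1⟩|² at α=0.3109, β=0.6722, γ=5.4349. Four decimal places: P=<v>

P=0.2535

D^2_{-1,-1}(0.3109,0.6722,5.4349) = e^{-i·-1·0.3109}·d^2_{-1,-1}(0.6722)·e^{-i·-1·5.4349}. Compute d first:
Half-angle: c=0.944048, s=0.329808. N=√(1·6·1·6)=6.000000
k∈{0,1} keeps every argument non-negative
  k=0: (−1)^0·6.0000/(6)·0.9440^4·0.3298^0 = +0.794285
  k=1: (−1)^1·6.0000/(2)·0.9440^2·0.3298^2 = -0.290825
d^2_{-1,-1}(0.6722) = +0.794285 -0.290825 = +0.503460
|D^2_{-1,-1}|² = |d^2_{-1,-1}(β)|² = (+0.503460)² = 0.253472 (the z-rotation phases have unit modulus)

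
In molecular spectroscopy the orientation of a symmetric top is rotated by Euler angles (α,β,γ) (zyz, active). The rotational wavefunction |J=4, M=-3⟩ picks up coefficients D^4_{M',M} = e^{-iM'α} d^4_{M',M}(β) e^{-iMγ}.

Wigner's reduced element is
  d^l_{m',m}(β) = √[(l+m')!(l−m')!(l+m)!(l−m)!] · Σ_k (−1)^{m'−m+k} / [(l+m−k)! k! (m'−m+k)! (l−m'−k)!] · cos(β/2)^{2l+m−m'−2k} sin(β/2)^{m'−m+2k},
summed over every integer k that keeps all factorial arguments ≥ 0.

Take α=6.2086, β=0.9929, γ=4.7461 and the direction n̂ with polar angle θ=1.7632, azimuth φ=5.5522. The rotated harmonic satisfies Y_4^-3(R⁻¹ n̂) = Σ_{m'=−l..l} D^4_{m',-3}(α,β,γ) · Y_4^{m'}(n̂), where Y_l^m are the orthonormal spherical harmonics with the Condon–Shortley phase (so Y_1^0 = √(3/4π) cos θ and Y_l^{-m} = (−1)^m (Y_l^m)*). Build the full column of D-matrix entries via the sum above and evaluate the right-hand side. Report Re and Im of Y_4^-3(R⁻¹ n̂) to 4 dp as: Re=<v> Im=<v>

Need the full column D^4_{m',-3} for m'=−4..4 at α=6.2086, β=0.9929, γ=4.7461.
cos(β/2)=0.879279, sin(β/2)=0.476307
d^4_{-4,-3}: single k=1 term ⇒ +0.547418;  D = +0.107257+0.536807i
d^4_{-3,-3}: k∈[0..1] ⇒ +0.357284 -0.733892 = -0.376608;  D = -0.046065-0.373780i
d^4_{-2,-3}: k∈[0..1] ⇒ -0.724166 +0.637500 = -0.086666;  D = -0.004162-0.086566i
d^4_{-1,-3}: k∈[0..1] ⇒ +0.832156 -0.406981 = +0.425175;  D = -0.011286+0.425025i
d^4_{0,-3}: k∈[0..1] ⇒ -0.671984 +0.197188 = -0.474796;  D = +0.047936-0.472370i
d^4_{1,-3}: k∈[0..1] ⇒ +0.406981 -0.071655 = +0.335326;  D = -0.058620+0.330162i
d^4_{2,-3}: k∈[0..1] ⇒ -0.187068 +0.018298 = -0.168771;  D = +0.041804-0.163511i
d^4_{3,-3}: k∈[0..1] ⇒ +0.063194 -0.002649 = +0.060545;  D = -0.019326+0.057377i
d^4_{4,-3}: single k=0 term ⇒ -0.013832;  D = +0.005380-0.012743i
Y_4^{m'}(θ=1.7632,φ=5.5522) and Σ D·Y over m':
  (+0.1073+0.5368i)·(-0.4011+0.0887i)  (-0.0461-0.3738i)·(+0.1319-0.1839i)  (-0.0042-0.0866i)·(-0.0260-0.2384i)  (-0.0113+0.4250i)·(+0.1814+0.1627i)  (+0.0479-0.4724i)·(+0.2063+0.0000i)  (-0.0586+0.3302i)·(-0.1814+0.1627i)  (+0.0418-0.1635i)·(-0.0260+0.2384i)  (-0.0193+0.0574i)·(-0.1319-0.1839i)  (+0.0054-0.0127i)·(-0.4011-0.0887i)
Y_4^-3(R⁻¹ n̂) = -0.242648-0.320123i

Re=-0.2426 Im=-0.3201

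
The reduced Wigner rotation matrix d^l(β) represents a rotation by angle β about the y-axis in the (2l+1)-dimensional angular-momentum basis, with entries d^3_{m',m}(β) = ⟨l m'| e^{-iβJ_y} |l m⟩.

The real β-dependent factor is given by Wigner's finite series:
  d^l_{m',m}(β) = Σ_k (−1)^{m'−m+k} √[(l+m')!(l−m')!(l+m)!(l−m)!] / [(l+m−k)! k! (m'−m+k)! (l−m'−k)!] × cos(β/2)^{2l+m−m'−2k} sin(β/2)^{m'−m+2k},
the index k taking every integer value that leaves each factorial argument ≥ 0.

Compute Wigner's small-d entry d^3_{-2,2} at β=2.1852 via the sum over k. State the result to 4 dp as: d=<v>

d^3_{-2,2}(β=2.1852) via Wigner's sum:
c=cos(2.1852/2)=0.460179, s=sin(2.1852/2)=0.887826; N=√[1·120·120·1]=120.000000
Admissible k: 4..5 (factorial args all ≥0)
  k=4: (−1)^0·120.0000/(24)·0.4602^2·0.8878^4 = +0.657862
  k=5: (−1)^1·120.0000/(120)·0.4602^0·0.8878^6 = -0.489743
d^3_{-2,2}(2.1852) = +0.657862 -0.489743 = +0.168119

d=0.1681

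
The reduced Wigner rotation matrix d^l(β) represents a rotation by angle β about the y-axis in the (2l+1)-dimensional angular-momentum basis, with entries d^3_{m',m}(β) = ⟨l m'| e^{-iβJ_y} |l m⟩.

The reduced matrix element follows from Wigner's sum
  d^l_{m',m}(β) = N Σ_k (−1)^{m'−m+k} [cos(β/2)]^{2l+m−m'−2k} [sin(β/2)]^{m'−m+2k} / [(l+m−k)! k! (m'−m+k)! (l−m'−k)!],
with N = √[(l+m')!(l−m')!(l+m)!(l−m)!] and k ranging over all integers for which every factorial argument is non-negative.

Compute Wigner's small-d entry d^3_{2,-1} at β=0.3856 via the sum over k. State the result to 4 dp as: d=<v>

d=-0.0413

d^3_{2,-1}(β=0.3856) via Wigner's sum:
Half-angle: c=0.981472, s=0.191608. N=√(120·1·2·24)=75.894664
k: max(0,(-1)−(2))=0 … min(3+(-1),3−(2))=1
  k=0: (−1)^3·75.8947/(12)·0.9815^3·0.1916^3 = -0.042063
  k=1: (−1)^4·75.8947/(24)·0.9815^1·0.1916^5 = +0.000802
d^3_{2,-1}(0.3856) = -0.042063 +0.000802 = -0.041262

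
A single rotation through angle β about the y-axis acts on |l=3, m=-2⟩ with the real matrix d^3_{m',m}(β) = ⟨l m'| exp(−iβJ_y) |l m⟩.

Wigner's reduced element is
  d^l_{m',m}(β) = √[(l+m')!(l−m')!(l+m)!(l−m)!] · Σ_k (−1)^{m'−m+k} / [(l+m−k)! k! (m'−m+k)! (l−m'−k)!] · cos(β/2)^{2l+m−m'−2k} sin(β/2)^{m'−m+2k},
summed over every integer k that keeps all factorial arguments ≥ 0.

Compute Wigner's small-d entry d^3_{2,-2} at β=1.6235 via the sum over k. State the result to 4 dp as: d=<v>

d^3_{2,-2}(β=1.6235) via Wigner's sum:
With c≡cos(β/2)=0.688230 and s≡sin(β/2)=0.725493, N=[120·1·1·120]^{1/2}=120.000000
The bounds max(0,m−m')=0 and min(l+m,l−m')=1 give 2 terms
  k=0: (−1)^4·120.0000/(24)·0.6882^2·0.7255^4 = +0.656099
  k=1: (−1)^5·120.0000/(120)·0.6882^0·0.7255^6 = -0.145814
d^3_{2,-2}(1.6235) = +0.656099 -0.145814 = +0.510285

d=0.5103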